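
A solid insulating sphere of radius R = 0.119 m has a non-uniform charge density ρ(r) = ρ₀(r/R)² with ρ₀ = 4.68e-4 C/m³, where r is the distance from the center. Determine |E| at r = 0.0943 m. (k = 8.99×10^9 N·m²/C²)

6.26e5 N/C

Take a concentric spherical Gaussian surface of radius r = 0.0943 m (r < R).
Q_enc = ∫₀^r ρ(r')·4πr'² dr' = (4πρ₀/R²) ∫₀^r r'^4 dr' = 4πρ₀ r^5/(5·R²) = 6.194×10^-7 C.
By Gauss's law, ∮E·dA = E·4πr² = Q_enc/ε₀.
E = k|Q_enc|/r² = (8.99×10^9)(6.194×10^-7)/(0.0943)² = 6.26×10^5 N/C.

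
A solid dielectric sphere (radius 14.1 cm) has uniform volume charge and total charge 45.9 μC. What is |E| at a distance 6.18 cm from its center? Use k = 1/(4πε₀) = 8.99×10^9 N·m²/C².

E ≈ 9.10e6 N/C

Symmetry ⇒ E = E(r) r̂. Gaussian sphere of radius r = 6.18 cm (r < R).
For a uniform sphere the enclosed fraction is (r/R)³, so Q_enc = (45.9 μC)(0.0618/0.141)³ = 3.865e-6 C.
Gauss's law: E·4πr² = Q_enc/ε₀.
E = k|Q_enc|/r² = (8.99×10^9)(3.865e-6)/(0.0618)² = 9.10×10^6 N/C.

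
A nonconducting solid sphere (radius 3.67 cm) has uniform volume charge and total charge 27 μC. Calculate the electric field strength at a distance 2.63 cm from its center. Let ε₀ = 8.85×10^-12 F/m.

|E| ≈ 1.29×10^8 N/C

Use a concentric Gaussian sphere at r = 2.63 cm (r < R).
For a uniform sphere the enclosed fraction is (r/R)³, so Q_enc = (27 μC)(0.0263/0.0367)³ = 9.936×10^-6 C.
Gauss's law: E·4πr² = Q_enc/ε₀.
E = |Q_enc|/(4πε₀r²) = (9.936×10^-6)/(4π·8.85×10^-12·(0.0263)²) = 1.29e8 N/C.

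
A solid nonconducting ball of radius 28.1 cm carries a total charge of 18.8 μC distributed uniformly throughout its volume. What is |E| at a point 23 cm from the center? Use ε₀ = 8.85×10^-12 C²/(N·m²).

Use a concentric Gaussian sphere at r = 23 cm (r < R).
Only the charge within r is enclosed: Q_enc = Q·(r/R)³ = (18.8 μC)·(23 cm/28.1 cm)³ = 1.031×10^-5 C.
Applying ∮E·dA = Q_enc/ε₀ with Φ = E(4πr²):
E = |Q_enc|/(4πε₀r²) = (1.031e-5)/(4π·8.85×10^-12·(0.23)²) = 1.75×10^6 N/C.

|E| ≈ 1.75×10^6 N/C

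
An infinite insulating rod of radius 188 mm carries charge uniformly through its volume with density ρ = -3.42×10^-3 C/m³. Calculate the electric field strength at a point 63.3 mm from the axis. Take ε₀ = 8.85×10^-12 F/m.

E = 1.22e7 N/C

By cylindrical symmetry E is radial; use a coaxial Gaussian cylinder of radius 63.3 mm and length L (r < R).
Charge inside radius r per length L is ρ·πr²·L, so λ_enc = ρπr² = -4.305×10^-5 C/m.
Gauss's law: E·2πrL = λ_enc L/ε₀.
E = |λ_enc|/(2πε₀r) = (4.305×10^-5)/(2π·8.85×10^-12·0.0633) = 1.22e7 N/C.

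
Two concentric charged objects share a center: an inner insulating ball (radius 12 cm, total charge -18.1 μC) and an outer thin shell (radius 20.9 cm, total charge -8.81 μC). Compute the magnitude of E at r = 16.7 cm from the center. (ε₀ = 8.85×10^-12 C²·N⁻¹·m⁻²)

Use a concentric Gaussian sphere at r = 16.7 cm (between the bodies, 12 cm < r < 20.9 cm).
Only the inner charge is enclosed; the outer shell contributes nothing inside itself. Q_enc = -18.1 μC = -1.81×10^-5 C.
By Gauss's law, ∮E·dA = E·4πr² = Q_enc/ε₀.
E = |Q_enc|/(4πε₀r²) = (1.81×10^-5)/(4π·8.85×10^-12·(0.167)²) = 5.84e6 N/C.

5.84×10^6 N/C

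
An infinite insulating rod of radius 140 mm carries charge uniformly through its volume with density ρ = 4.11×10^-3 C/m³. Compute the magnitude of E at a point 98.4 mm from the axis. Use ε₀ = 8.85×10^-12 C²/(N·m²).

Coaxial Gaussian cylinder, radius r = 98.4 mm, length L (r < R).
Charge inside radius r per length L is ρ·πr²·L, so λ_enc = ρπr² = 1.25e-4 C/m.
Since E is radial and uniform over the curved surface, Φ = E·2πrL = Q_enc/ε₀ = λ_enc L/ε₀.
E = |λ_enc|/(2πε₀r) = (1.25e-4)/(2π·8.85×10^-12·0.0984) = 2.28×10^7 N/C.

|E| = 2.28×10^7 V/m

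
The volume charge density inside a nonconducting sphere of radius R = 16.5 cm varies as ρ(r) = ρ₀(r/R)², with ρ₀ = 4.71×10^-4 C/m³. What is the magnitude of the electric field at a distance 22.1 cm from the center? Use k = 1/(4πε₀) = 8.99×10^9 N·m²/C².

Use a concentric Gaussian sphere at r = 22.1 cm (r > R, all charge enclosed).
Q_enc = 4π ∫₀^R ρ₀(r'/R)^2 r'² dr' = 4πρ₀R³/5 = 5.318×10^-6 C.
Gauss's law: E·4πr² = Q_enc/ε₀.
E = k|Q_enc|/r² = (8.99×10^9)(5.318×10^-6)/(0.221)² = 9.79×10^5 N/C.

9.79×10^5 N/C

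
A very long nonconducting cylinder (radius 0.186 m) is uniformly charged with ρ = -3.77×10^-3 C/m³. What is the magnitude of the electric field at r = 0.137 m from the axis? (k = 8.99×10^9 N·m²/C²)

Choose a coaxial cylinder of radius r = 0.137 m (arbitrary length L) as the Gaussian surface (r < R).
Enclosed charge per unit length: λ_enc = ρ·πr² = (-3.77×10^-3)π(0.137)² = -2.223e-4 C/m.
By Gauss's law (flux through the curved wall only), E·2πrL = λ_enc L/ε₀.
E = 2k|λ_enc|/r = 2(8.99×10^9)(2.223e-4)/(0.137) = 2.92e7 N/C.

2.92×10^7 V/m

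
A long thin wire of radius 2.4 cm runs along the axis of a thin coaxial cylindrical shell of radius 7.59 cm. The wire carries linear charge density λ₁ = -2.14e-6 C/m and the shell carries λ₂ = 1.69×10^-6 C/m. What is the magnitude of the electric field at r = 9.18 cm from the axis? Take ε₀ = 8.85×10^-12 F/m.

Take a coaxial cylindrical Gaussian surface of radius r = 9.18 cm and length L (r > 7.59 cm, enclosing both).
λ_enc = λ₁ + λ₂ = (-2.14×10^-6) + (1.69×10^-6) = -4.50e-7 C/m.
Since E is radial and uniform over the curved surface, Φ = E·2πrL = Q_enc/ε₀ = λ_enc L/ε₀.
E = |λ_enc|/(2πε₀r) = (4.50×10^-7)/(2π·8.85×10^-12·0.0918) = 8.82×10^4 N/C.

E = 8.82e4 V/m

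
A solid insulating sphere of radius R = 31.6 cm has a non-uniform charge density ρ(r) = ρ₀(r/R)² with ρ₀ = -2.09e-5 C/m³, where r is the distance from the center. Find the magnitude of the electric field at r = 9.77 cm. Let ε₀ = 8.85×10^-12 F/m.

Take a concentric spherical Gaussian surface of radius r = 9.77 cm (r < R).
Q_enc = ∫₀^r ρ(r')·4πr'² dr' = (4πρ₀/R²) ∫₀^r r'^4 dr' = 4πρ₀ r^5/(5·R²) = -4.683×10^-9 C.
By Gauss's law, ∮E·dA = E·4πr² = Q_enc/ε₀.
E = |Q_enc|/(4πε₀r²) = (4.683×10^-9)/(4π·8.85×10^-12·(0.0977)²) = 4.41e3 N/C.

E = 4.41×10^3 V/m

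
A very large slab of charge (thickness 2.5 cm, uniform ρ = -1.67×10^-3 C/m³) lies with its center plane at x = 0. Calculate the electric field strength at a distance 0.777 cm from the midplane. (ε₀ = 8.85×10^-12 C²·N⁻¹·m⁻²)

By symmetry E is perpendicular to the slab. A Gaussian pillbox from −0.777 cm to +0.777 cm (face area A) lies entirely within the slab.
Q_enc = ρ·(2x)·A and flux = 2EA, so 2EA = 2ρxA/ε₀ ⇒ E = |ρ|x/ε₀.
E = (1.67×10^-3)(0.00777)/(8.85×10^-12) = 1.47e6 N/C.

|E| ≈ 1.47e6 N/C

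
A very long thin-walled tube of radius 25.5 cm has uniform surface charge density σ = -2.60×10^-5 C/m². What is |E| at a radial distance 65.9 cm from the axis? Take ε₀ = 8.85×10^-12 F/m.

|E| = 1.14×10^6 V/m

By cylindrical symmetry E is radial; use a coaxial Gaussian cylinder of radius 65.9 cm and length L (r > 25.5 cm).
The whole shell is enclosed: λ_enc = σ·2πR = (-2.60×10^-5)·2π·(0.255) = -4.166×10^-5 C/m.
By Gauss's law (flux through the curved wall only), E·2πrL = λ_enc L/ε₀.
E = |λ_enc|/(2πε₀r) = (4.166e-5)/(2π·8.85×10^-12·0.659) = 1.14×10^6 N/C.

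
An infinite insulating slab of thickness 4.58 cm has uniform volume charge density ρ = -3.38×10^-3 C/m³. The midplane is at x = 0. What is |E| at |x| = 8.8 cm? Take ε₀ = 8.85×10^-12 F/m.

The point |x| = 8.8 cm lies outside the slab (half-thickness 0.0229 m). A symmetric pillbox spanning the full slab encloses Q_enc = ρ·d·A.
Flux = 2EA ⇒ E = |ρ|d/(2ε₀), independent of distance outside.
E = (3.38×10^-3)(0.0458)/(2·8.85×10^-12) = 8.75e6 N/C.

E = 8.75×10^6 N/C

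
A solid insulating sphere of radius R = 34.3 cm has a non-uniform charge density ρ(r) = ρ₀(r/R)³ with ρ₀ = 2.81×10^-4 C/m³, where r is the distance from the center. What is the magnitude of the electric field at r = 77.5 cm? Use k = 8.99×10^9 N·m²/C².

E ≈ 3.55×10^5 N/C

Symmetry ⇒ E = E(r) r̂. Gaussian sphere of radius r = 77.5 cm (r > R, all charge enclosed).
Q_enc = 4π ∫₀^R ρ₀(r'/R)^3 r'² dr' = 4πρ₀R³/6 = 2.375×10^-5 C.
Since E is radial and uniform over the Gaussian sphere, Φ = E·4πr² = Q_enc/ε₀.
E = k|Q_enc|/r² = (8.99×10^9)(2.375e-5)/(0.775)² = 3.55e5 N/C.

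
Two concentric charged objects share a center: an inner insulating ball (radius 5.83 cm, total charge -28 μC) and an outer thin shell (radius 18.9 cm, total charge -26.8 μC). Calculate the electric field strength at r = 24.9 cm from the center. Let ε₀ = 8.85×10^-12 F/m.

E = 7.95e6 N/C

Take a concentric spherical Gaussian surface of radius r = 24.9 cm (r > 18.9 cm, enclosing both).
Q_enc = (-28 μC) + (-26.8 μC) = -5.48e-5 C.
Gauss's law: E·4πr² = Q_enc/ε₀.
E = |Q_enc|/(4πε₀r²) = (5.48×10^-5)/(4π·8.85×10^-12·(0.249)²) = 7.95×10^6 N/C.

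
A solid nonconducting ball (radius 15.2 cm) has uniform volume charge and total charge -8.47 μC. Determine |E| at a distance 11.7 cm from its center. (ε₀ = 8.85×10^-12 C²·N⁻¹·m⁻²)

Take a concentric spherical Gaussian surface of radius r = 11.7 cm (r < R).
Only the charge within r is enclosed: Q_enc = Q·(r/R)³ = (-8.47 μC)·(11.7 cm/15.2 cm)³ = -3.863e-6 C.
By Gauss's law, ∮E·dA = E·4πr² = Q_enc/ε₀.
E = |Q_enc|/(4πε₀r²) = (3.863×10^-6)/(4π·8.85×10^-12·(0.117)²) = 2.54×10^6 N/C.

E = 2.54×10^6 V/m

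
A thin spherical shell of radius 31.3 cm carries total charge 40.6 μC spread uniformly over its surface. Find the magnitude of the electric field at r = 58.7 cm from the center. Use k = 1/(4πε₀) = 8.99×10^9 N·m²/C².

Use a concentric Gaussian sphere at r = 58.7 cm (r > 31.3 cm).
The entire shell is enclosed: Q_enc = 4.06e-5 C.
Applying ∮E·dA = Q_enc/ε₀ with Φ = E(4πr²):
E = k|Q_enc|/r² = (8.99×10^9)(4.06×10^-5)/(0.587)² = 1.06×10^6 N/C.

E = 1.06×10^6 V/m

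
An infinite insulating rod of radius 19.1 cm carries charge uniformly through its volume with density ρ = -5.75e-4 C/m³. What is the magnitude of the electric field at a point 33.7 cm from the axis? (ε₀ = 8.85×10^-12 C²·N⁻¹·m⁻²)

Take a coaxial cylindrical Gaussian surface of radius r = 33.7 cm and length L (r > 19.1 cm, full cross-section enclosed).
λ_enc = ρ·πR² = (-5.75×10^-4)π(0.191)² = -6.59×10^-5 C/m.
Since E is radial and uniform over the curved surface, Φ = E·2πrL = Q_enc/ε₀ = λ_enc L/ε₀.
E = |λ_enc|/(2πε₀r) = (6.59×10^-5)/(2π·8.85×10^-12·0.337) = 3.52×10^6 N/C.

|E| ≈ 3.52×10^6 V/m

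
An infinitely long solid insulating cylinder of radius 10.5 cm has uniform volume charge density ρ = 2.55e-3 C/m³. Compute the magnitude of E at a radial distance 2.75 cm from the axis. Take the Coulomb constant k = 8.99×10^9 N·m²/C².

Take a coaxial cylindrical Gaussian surface of radius r = 2.75 cm and length L (r < R).
Charge inside radius r per length L is ρ·πr²·L, so λ_enc = ρπr² = 6.058×10^-6 C/m.
By Gauss's law (flux through the curved wall only), E·2πrL = λ_enc L/ε₀.
E = 2k|λ_enc|/r = 2(8.99×10^9)(6.058×10^-6)/(0.0275) = 3.96×10^6 N/C.

E = 3.96e6 N/C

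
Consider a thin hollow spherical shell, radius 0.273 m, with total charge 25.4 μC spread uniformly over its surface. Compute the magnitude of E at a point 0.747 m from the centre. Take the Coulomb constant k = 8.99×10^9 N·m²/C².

|E| = 4.09e5 N/C

By spherical symmetry E is radial; choose a Gaussian sphere of radius r = 0.747 m (r > 0.273 m).
The entire shell is enclosed: Q_enc = 2.54×10^-5 C.
By Gauss's law, ∮E·dA = E·4πr² = Q_enc/ε₀.
E = k|Q_enc|/r² = (8.99×10^9)(2.54e-5)/(0.747)² = 4.09×10^5 N/C.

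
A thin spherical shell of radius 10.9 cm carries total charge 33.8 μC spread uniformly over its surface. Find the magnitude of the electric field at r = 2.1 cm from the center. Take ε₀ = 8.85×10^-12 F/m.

Use a concentric Gaussian sphere at r = 2.1 cm (inside the shell, r < 10.9 cm).
No charge lies within this surface, so Q_enc = 0 and Gauss's law gives E·4πr² = 0 ⇒ E = 0.

E = 0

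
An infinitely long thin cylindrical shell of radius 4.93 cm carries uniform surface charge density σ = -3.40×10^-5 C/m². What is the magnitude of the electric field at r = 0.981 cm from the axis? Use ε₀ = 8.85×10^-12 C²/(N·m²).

Coaxial Gaussian cylinder, radius r = 0.981 cm, length L (r < 4.93 cm, inside the shell).
All the surface charge lies outside this cylinder: Q_enc = 0, hence E = 0.

E = 0 (no enclosed charge)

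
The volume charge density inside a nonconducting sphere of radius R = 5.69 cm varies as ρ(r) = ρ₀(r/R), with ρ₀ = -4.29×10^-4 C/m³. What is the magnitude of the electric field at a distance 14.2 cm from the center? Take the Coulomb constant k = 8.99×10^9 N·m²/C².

Take a concentric spherical Gaussian surface of radius r = 14.2 cm (r > R, all charge enclosed).
Q_enc = 4π ∫₀^R ρ₀(r'/R)^1 r'² dr' = 4πρ₀R³/4 = -2.483×10^-7 C.
Gauss's law: E·4πr² = Q_enc/ε₀.
E = k|Q_enc|/r² = (8.99×10^9)(2.483×10^-7)/(0.142)² = 1.11×10^5 N/C.

E ≈ 1.11e5 N/C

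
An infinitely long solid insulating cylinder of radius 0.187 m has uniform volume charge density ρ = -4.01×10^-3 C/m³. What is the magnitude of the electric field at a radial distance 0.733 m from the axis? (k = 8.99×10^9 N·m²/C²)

|E| = 1.08e7 V/m

By cylindrical symmetry E is radial; use a coaxial Gaussian cylinder of radius 0.733 m and length L (r > 0.187 m, full cross-section enclosed).
λ_enc = ρ·πR² = (-4.01×10^-3)π(0.187)² = -4.405e-4 C/m.
Applying ∮E·dA = Q_enc/ε₀ with the end caps contributing no flux:
E = 2k|λ_enc|/r = 2(8.99×10^9)(4.405e-4)/(0.733) = 1.08×10^7 N/C.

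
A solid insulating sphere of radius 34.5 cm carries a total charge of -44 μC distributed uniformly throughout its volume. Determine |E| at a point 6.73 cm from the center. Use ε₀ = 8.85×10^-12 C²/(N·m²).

By spherical symmetry E is radial; choose a Gaussian sphere of radius r = 6.73 cm (r < R).
Only the charge within r is enclosed: Q_enc = Q·(r/R)³ = (-44 μC)·(6.73 cm/34.5 cm)³ = -3.266×10^-7 C.
Since E is radial and uniform over the Gaussian sphere, Φ = E·4πr² = Q_enc/ε₀.
E = |Q_enc|/(4πε₀r²) = (3.266×10^-7)/(4π·8.85×10^-12·(0.0673)²) = 6.48×10^5 N/C.

E ≈ 6.48×10^5 N/C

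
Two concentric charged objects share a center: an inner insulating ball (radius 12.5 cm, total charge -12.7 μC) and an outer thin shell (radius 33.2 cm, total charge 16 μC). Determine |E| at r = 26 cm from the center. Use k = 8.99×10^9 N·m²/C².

Symmetry ⇒ E = E(r) r̂. Gaussian sphere of radius r = 26 cm (between the bodies, 12.5 cm < r < 33.2 cm).
The shell at 33.2 cm lies outside the Gaussian surface, so Q_enc = -12.7 μC = -1.27×10^-5 C.
By Gauss's law, ∮E·dA = E·4πr² = Q_enc/ε₀.
E = k|Q_enc|/r² = (8.99×10^9)(1.27×10^-5)/(0.26)² = 1.69×10^6 N/C.

|E| = 1.69e6 V/m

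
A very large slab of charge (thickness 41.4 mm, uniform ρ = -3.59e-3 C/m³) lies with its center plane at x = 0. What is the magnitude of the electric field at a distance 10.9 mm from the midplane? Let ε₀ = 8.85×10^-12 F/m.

By symmetry E is perpendicular to the slab. A Gaussian pillbox from −10.9 mm to +10.9 mm (face area A) lies entirely within the slab.
Q_enc = ρ·(2x)·A and flux = 2EA, so 2EA = 2ρxA/ε₀ ⇒ E = |ρ|x/ε₀.
E = (3.59×10^-3)(0.0109)/(8.85×10^-12) = 4.42×10^6 N/C.

|E| ≈ 4.42×10^6 V/m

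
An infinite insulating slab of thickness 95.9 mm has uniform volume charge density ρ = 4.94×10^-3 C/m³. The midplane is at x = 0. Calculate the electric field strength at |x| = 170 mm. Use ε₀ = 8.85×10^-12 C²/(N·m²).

|E| = 2.68×10^7 N/C

The point |x| = 170 mm lies outside the slab (half-thickness 0.04795 m). A symmetric pillbox spanning the full slab encloses Q_enc = ρ·d·A.
Flux = 2EA ⇒ E = |ρ|d/(2ε₀), independent of distance outside.
E = (4.94×10^-3)(0.0959)/(2·8.85×10^-12) = 2.68e7 N/C.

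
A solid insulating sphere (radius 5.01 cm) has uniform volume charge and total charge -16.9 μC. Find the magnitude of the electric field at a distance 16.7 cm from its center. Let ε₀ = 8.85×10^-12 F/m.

|E| ≈ 5.45×10^6 N/C

Use a concentric Gaussian sphere at r = 16.7 cm (r > R, so the entire charge is enclosed).
Q_enc = -16.9 μC = -1.69×10^-5 C.
Applying ∮E·dA = Q_enc/ε₀ with Φ = E(4πr²):
E = |Q_enc|/(4πε₀r²) = (1.69×10^-5)/(4π·8.85×10^-12·(0.167)²) = 5.45×10^6 N/C.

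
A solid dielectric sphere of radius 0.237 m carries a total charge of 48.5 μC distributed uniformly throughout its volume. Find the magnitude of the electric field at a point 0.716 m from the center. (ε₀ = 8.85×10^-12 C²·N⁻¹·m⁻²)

Use a concentric Gaussian sphere at r = 0.716 m (r > R, so the entire charge is enclosed).
Q_enc = 48.5 μC = 4.85×10^-5 C.
Gauss's law: E·4πr² = Q_enc/ε₀.
E = |Q_enc|/(4πε₀r²) = (4.85×10^-5)/(4π·8.85×10^-12·(0.716)²) = 8.51×10^5 N/C.

8.51e5 N/C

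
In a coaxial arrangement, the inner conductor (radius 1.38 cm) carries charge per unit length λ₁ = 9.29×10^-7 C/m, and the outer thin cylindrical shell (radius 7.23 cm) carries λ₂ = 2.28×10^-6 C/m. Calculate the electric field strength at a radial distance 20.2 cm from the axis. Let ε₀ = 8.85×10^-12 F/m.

E ≈ 2.86e5 V/m

Coaxial Gaussian cylinder, radius r = 20.2 cm, length L (r > 7.23 cm, enclosing both).
λ_enc = λ₁ + λ₂ = (9.29×10^-7) + (2.28e-6) = 3.209e-6 C/m.
Since E is radial and uniform over the curved surface, Φ = E·2πrL = Q_enc/ε₀ = λ_enc L/ε₀.
E = |λ_enc|/(2πε₀r) = (3.209e-6)/(2π·8.85×10^-12·0.202) = 2.86e5 N/C.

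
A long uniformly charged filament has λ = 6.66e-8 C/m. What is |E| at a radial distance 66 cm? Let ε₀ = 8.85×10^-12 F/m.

Choose a coaxial cylinder of radius r = 66 cm (arbitrary length L) as the Gaussian surface.
Q_enc = λL, so λ_enc = 6.66×10^-8 C/m.
Since E is radial and uniform over the curved surface, Φ = E·2πrL = Q_enc/ε₀ = λ_enc L/ε₀.
E = |λ_enc|/(2πε₀r) = (6.66×10^-8)/(2π·8.85×10^-12·0.66) = 1.81×10^3 N/C.

|E| ≈ 1.81×10^3 V/m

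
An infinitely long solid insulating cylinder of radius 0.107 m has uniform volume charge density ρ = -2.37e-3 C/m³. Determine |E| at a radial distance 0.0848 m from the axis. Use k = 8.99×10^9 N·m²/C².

Take a coaxial cylindrical Gaussian surface of radius r = 0.0848 m and length L (r < R).
Charge inside radius r per length L is ρ·πr²·L, so λ_enc = ρπr² = -5.354×10^-5 C/m.
By Gauss's law (flux through the curved wall only), E·2πrL = λ_enc L/ε₀.
E = 2k|λ_enc|/r = 2(8.99×10^9)(5.354e-5)/(0.0848) = 1.14e7 N/C.

|E| ≈ 1.14×10^7 N/C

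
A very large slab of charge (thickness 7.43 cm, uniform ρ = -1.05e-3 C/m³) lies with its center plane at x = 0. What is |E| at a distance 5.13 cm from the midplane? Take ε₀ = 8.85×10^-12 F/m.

|E| ≈ 4.41e6 N/C

The point |x| = 5.13 cm lies outside the slab (half-thickness 0.03715 m). A symmetric pillbox spanning the full slab encloses Q_enc = ρ·d·A.
Flux = 2EA ⇒ E = |ρ|d/(2ε₀), independent of distance outside.
E = (1.05×10^-3)(0.0743)/(2·8.85×10^-12) = 4.41×10^6 N/C.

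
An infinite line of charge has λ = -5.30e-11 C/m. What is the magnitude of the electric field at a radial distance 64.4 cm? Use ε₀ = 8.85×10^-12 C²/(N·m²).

Coaxial Gaussian cylinder, radius r = 64.4 cm, length L.
Q_enc = λL, so λ_enc = -5.30×10^-11 C/m.
By Gauss's law (flux through the curved wall only), E·2πrL = λ_enc L/ε₀.
E = |λ_enc|/(2πε₀r) = (5.30e-11)/(2π·8.85×10^-12·0.644) = 1.48 N/C.

|E| = 1.48 N/C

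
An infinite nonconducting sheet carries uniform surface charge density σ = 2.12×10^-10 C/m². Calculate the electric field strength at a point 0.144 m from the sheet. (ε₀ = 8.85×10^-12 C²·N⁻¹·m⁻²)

The symmetry is planar: E is normal to the sheet and the same magnitude on both sides. Take a pillbox straddling the sheet with end-cap area A.
Flux Φ = 2EA and Q_enc = σA, so 2EA = σA/ε₀ ⇒ E = |σ|/(2ε₀), independent of distance.
E = |σ|/(2ε₀) = (2.12×10^-10)/(2·8.85×10^-12) = 12 N/C.

E ≈ 12 N/C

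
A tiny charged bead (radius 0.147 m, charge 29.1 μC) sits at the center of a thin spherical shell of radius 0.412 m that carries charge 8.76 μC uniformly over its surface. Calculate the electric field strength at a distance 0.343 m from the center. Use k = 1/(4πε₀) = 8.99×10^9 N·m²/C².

E = 2.22e6 V/m

By spherical symmetry E is radial; choose a Gaussian sphere of radius r = 0.343 m (between the bodies, 0.147 m < r < 0.412 m).
Only the inner charge is enclosed; the outer shell contributes nothing inside itself. Q_enc = 29.1 μC = 2.91×10^-5 C.
Gauss's law: E·4πr² = Q_enc/ε₀.
E = k|Q_enc|/r² = (8.99×10^9)(2.91×10^-5)/(0.343)² = 2.22×10^6 N/C.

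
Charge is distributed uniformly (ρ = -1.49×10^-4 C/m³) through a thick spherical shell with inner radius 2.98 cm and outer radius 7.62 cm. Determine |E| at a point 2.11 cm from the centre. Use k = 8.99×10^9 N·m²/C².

E = 0

Take a concentric spherical Gaussian surface of radius r = 2.11 cm (r < 2.98 cm, inside the empty cavity).
Q_enc = 0 (all charge lies at larger r); Gauss's law gives E = 0.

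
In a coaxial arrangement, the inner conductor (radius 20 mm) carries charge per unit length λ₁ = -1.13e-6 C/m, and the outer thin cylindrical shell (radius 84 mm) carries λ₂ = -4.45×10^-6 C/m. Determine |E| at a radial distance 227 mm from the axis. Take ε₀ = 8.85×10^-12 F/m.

|E| = 4.42e5 V/m

By cylindrical symmetry E is radial; use a coaxial Gaussian cylinder of radius 227 mm and length L (r > 84 mm, enclosing both).
λ_enc = λ₁ + λ₂ = (-1.13×10^-6) + (-4.45e-6) = -5.58×10^-6 C/m.
Since E is radial and uniform over the curved surface, Φ = E·2πrL = Q_enc/ε₀ = λ_enc L/ε₀.
E = |λ_enc|/(2πε₀r) = (5.58×10^-6)/(2π·8.85×10^-12·0.227) = 4.42e5 N/C.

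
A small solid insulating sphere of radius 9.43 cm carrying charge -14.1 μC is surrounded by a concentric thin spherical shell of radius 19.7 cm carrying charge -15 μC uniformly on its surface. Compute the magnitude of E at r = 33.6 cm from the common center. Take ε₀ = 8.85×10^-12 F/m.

|E| = 2.32×10^6 N/C

By spherical symmetry E is radial; choose a Gaussian sphere of radius r = 33.6 cm (r > 19.7 cm, enclosing both).
Q_enc = (-14.1 μC) + (-15 μC) = -2.91×10^-5 C.
Gauss's law: E·4πr² = Q_enc/ε₀.
E = |Q_enc|/(4πε₀r²) = (2.91e-5)/(4π·8.85×10^-12·(0.336)²) = 2.32×10^6 N/C.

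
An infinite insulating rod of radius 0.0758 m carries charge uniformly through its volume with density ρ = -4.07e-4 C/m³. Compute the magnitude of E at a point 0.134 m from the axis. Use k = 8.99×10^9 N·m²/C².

Coaxial Gaussian cylinder, radius r = 0.134 m, length L (r > 0.0758 m, full cross-section enclosed).
λ_enc = ρ·πR² = (-4.07×10^-4)π(0.0758)² = -7.347×10^-6 C/m.
Gauss's law: E·2πrL = λ_enc L/ε₀.
E = 2k|λ_enc|/r = 2(8.99×10^9)(7.347e-6)/(0.134) = 9.86×10^5 N/C.

9.86×10^5 N/C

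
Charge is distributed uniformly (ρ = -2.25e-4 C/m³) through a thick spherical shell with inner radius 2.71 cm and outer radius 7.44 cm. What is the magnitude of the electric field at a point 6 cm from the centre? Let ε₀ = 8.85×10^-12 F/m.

4.62×10^5 N/C

Take a concentric spherical Gaussian surface of radius r = 6 cm (within the shell material, 2.71 cm < r < 7.44 cm).
Enclosed charge is the volume from a to r: Q_enc = (4π/3)ρ(r³ − a³) = -1.848e-7 C.
Since E is radial and uniform over the Gaussian sphere, Φ = E·4πr² = Q_enc/ε₀.
E = |Q_enc|/(4πε₀r²) = (1.848×10^-7)/(4π·8.85×10^-12·(0.06)²) = 4.62e5 N/C.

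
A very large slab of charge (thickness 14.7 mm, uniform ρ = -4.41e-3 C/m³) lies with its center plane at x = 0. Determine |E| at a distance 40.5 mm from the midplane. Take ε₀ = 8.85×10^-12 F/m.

E = 3.66×10^6 N/C

The point |x| = 40.5 mm lies outside the slab (half-thickness 0.00735 m). A symmetric pillbox spanning the full slab encloses Q_enc = ρ·d·A.
Flux = 2EA ⇒ E = |ρ|d/(2ε₀), independent of distance outside.
E = (4.41×10^-3)(0.0147)/(2·8.85×10^-12) = 3.66×10^6 N/C.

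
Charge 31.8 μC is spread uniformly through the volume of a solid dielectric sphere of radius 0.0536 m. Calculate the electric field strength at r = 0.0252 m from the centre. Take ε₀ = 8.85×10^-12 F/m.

Symmetry ⇒ E = E(r) r̂. Gaussian sphere of radius r = 0.0252 m (r < R).
Only the charge within r is enclosed: Q_enc = Q·(r/R)³ = (31.8 μC)·(0.0252 m/0.0536 m)³ = 3.305×10^-6 C.
Since E is radial and uniform over the Gaussian sphere, Φ = E·4πr² = Q_enc/ε₀.
E = |Q_enc|/(4πε₀r²) = (3.305e-6)/(4π·8.85×10^-12·(0.0252)²) = 4.68e7 N/C.

4.68×10^7 N/C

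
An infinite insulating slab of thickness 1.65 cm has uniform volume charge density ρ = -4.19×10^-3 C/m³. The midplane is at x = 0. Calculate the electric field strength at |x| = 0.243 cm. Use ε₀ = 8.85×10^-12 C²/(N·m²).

1.15×10^6 V/m

By symmetry E is perpendicular to the slab. A Gaussian pillbox from −0.243 cm to +0.243 cm (face area A) lies entirely within the slab.
Q_enc = ρ·(2x)·A and flux = 2EA, so 2EA = 2ρxA/ε₀ ⇒ E = |ρ|x/ε₀.
E = (4.19×10^-3)(0.00243)/(8.85×10^-12) = 1.15×10^6 N/C.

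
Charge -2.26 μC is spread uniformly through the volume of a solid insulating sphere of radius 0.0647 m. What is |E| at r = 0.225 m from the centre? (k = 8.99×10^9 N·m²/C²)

By spherical symmetry E is radial; choose a Gaussian sphere of radius r = 0.225 m (r > R, so the entire charge is enclosed).
Q_enc = -2.26 μC = -2.26×10^-6 C.
Gauss's law: E·4πr² = Q_enc/ε₀.
E = k|Q_enc|/r² = (8.99×10^9)(2.26×10^-6)/(0.225)² = 4.01×10^5 N/C.

E ≈ 4.01e5 V/m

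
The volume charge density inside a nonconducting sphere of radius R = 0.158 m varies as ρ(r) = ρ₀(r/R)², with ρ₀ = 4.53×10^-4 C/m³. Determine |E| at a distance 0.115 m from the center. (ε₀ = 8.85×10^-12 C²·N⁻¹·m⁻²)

Take a concentric spherical Gaussian surface of radius r = 0.115 m (r < R).
Q_enc = ∫₀^r ρ(r')·4πr'² dr' = (4πρ₀/R²) ∫₀^r r'^4 dr' = 4πρ₀ r^5/(5·R²) = 9.173e-7 C.
By Gauss's law, ∮E·dA = E·4πr² = Q_enc/ε₀.
E = |Q_enc|/(4πε₀r²) = (9.173e-7)/(4π·8.85×10^-12·(0.115)²) = 6.24e5 N/C.

6.24×10^5 N/C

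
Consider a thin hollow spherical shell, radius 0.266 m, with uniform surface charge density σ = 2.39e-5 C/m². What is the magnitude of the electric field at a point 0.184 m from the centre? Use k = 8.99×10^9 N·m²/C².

Use a concentric Gaussian sphere at r = 0.184 m (inside the shell, r < 0.266 m).
No charge lies within this surface, so Q_enc = 0 and Gauss's law gives E·4πr² = 0 ⇒ E = 0.

E = 0 (no enclosed charge)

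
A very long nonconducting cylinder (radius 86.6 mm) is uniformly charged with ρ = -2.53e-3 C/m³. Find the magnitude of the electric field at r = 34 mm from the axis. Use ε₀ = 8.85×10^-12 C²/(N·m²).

Coaxial Gaussian cylinder, radius r = 34 mm, length L (r < R).
Enclosed charge per unit length: λ_enc = ρ·πr² = (-2.53e-3)π(0.034)² = -9.188e-6 C/m.
By Gauss's law (flux through the curved wall only), E·2πrL = λ_enc L/ε₀.
E = |λ_enc|/(2πε₀r) = (9.188e-6)/(2π·8.85×10^-12·0.034) = 4.86e6 N/C.

E ≈ 4.86×10^6 N/C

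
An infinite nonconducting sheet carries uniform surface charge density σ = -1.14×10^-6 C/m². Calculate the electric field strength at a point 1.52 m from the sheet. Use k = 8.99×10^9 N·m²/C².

E ≈ 6.44×10^4 N/C

The symmetry is planar: E is normal to the sheet and the same magnitude on both sides. Take a pillbox straddling the sheet with end-cap area A.
Flux Φ = 2EA and Q_enc = σA, so 2EA = σA/ε₀ ⇒ E = |σ|/(2ε₀), independent of distance.
E = 2πk|σ| = 2π(8.99×10^9)(1.14×10^-6) = 6.44×10^4 N/C.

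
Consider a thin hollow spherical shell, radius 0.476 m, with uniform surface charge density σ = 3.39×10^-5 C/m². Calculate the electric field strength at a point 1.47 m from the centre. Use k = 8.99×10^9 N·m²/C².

E = 4.02×10^5 N/C

Use a concentric Gaussian sphere at r = 1.47 m (r > 0.476 m).
The entire shell is enclosed: Q_enc = σ·4πR² = (3.39e-5)·4π·(0.476)² = 9.652×10^-5 C.
Gauss's law: E·4πr² = Q_enc/ε₀.
E = k|Q_enc|/r² = (8.99×10^9)(9.652×10^-5)/(1.47)² = 4.02e5 N/C.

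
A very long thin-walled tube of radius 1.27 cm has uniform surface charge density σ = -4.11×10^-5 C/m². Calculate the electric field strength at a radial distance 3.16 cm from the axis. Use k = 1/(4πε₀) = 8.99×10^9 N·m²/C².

E = 1.87×10^6 N/C

Choose a coaxial cylinder of radius r = 3.16 cm (arbitrary length L) as the Gaussian surface (r > 1.27 cm).
The whole shell is enclosed: λ_enc = σ·2πR = (-4.11×10^-5)·2π·(0.0127) = -3.28e-6 C/m.
Since E is radial and uniform over the curved surface, Φ = E·2πrL = Q_enc/ε₀ = λ_enc L/ε₀.
E = 2k|λ_enc|/r = 2(8.99×10^9)(3.28×10^-6)/(0.0316) = 1.87×10^6 N/C.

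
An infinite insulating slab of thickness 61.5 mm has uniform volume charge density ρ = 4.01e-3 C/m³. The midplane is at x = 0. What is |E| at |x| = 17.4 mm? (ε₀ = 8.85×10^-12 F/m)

E = 7.88×10^6 N/C

By symmetry E is perpendicular to the slab. A Gaussian pillbox from −17.4 mm to +17.4 mm (face area A) lies entirely within the slab.
Q_enc = ρ·(2x)·A and flux = 2EA, so 2EA = 2ρxA/ε₀ ⇒ E = |ρ|x/ε₀.
E = (4.01×10^-3)(0.0174)/(8.85×10^-12) = 7.88×10^6 N/C.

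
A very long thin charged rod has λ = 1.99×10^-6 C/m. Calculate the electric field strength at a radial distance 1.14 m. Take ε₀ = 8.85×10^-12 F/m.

3.14×10^4 V/m

By cylindrical symmetry E is radial; use a coaxial Gaussian cylinder of radius 1.14 m and length L.
Q_enc = λL, so λ_enc = 1.99×10^-6 C/m.
By Gauss's law (flux through the curved wall only), E·2πrL = λ_enc L/ε₀.
E = |λ_enc|/(2πε₀r) = (1.99×10^-6)/(2π·8.85×10^-12·1.14) = 3.14×10^4 N/C.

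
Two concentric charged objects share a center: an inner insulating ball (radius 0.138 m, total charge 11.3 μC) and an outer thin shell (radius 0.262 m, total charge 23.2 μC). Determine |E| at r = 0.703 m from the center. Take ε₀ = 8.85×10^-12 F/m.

By spherical symmetry E is radial; choose a Gaussian sphere of radius r = 0.703 m (r > 0.262 m, enclosing both).
Q_enc = (11.3 μC) + (23.2 μC) = 3.45e-5 C.
Gauss's law: E·4πr² = Q_enc/ε₀.
E = |Q_enc|/(4πε₀r²) = (3.45×10^-5)/(4π·8.85×10^-12·(0.703)²) = 6.28e5 N/C.

6.28×10^5 N/C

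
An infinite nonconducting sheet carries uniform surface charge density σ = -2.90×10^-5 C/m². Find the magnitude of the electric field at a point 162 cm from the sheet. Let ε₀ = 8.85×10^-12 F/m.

The symmetry is planar: E is normal to the sheet and the same magnitude on both sides. Take a pillbox straddling the sheet with end-cap area A.
Only the two end caps contribute flux: Φ = 2EA. With Q_enc = σA, Gauss's law gives E = |σ|/(2ε₀).
E = |σ|/(2ε₀) = (2.90e-5)/(2·8.85×10^-12) = 1.64×10^6 N/C.

E = 1.64e6 V/m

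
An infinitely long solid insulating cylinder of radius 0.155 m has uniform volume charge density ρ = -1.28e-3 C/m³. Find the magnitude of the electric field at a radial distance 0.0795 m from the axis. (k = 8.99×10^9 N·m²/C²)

Take a coaxial cylindrical Gaussian surface of radius r = 0.0795 m and length L (r < R).
Charge inside radius r per length L is ρ·πr²·L, so λ_enc = ρπr² = -2.542×10^-5 C/m.
Applying ∮E·dA = Q_enc/ε₀ with the end caps contributing no flux:
E = 2k|λ_enc|/r = 2(8.99×10^9)(2.542×10^-5)/(0.0795) = 5.75e6 N/C.

|E| = 5.75×10^6 N/C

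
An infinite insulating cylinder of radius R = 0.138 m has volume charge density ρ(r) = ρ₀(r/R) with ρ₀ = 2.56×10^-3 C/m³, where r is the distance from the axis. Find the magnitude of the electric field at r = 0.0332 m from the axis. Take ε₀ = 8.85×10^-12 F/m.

|E| ≈ 7.70×10^5 V/m

By cylindrical symmetry E is radial; use a coaxial Gaussian cylinder of radius 0.0332 m and length L (r < R).
Integrating ρ over the cross-section to radius r: λ_enc = (2πρ₀/R) ∫₀^r r'^2 dr' = 2πρ₀ r^3/(3·R) = 1.422×10^-6 C/m.
Gauss's law: E·2πrL = λ_enc L/ε₀.
E = |λ_enc|/(2πε₀r) = (1.422×10^-6)/(2π·8.85×10^-12·0.0332) = 7.70×10^5 N/C.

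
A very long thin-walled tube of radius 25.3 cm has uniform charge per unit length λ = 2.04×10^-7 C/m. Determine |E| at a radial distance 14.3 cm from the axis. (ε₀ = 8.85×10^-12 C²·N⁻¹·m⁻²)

By cylindrical symmetry E is radial; use a coaxial Gaussian cylinder of radius 14.3 cm and length L (r < 25.3 cm, inside the shell).
All the surface charge lies outside this cylinder: Q_enc = 0, hence E = 0.

|E| = 0 N/C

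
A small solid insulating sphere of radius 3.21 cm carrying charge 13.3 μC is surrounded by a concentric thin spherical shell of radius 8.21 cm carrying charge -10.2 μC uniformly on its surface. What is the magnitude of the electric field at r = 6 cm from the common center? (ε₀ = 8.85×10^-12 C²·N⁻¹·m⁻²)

Symmetry ⇒ E = E(r) r̂. Gaussian sphere of radius r = 6 cm (between the bodies, 3.21 cm < r < 8.21 cm).
Only the inner charge is enclosed; the outer shell contributes nothing inside itself. Q_enc = 13.3 μC = 1.33e-5 C.
By Gauss's law, ∮E·dA = E·4πr² = Q_enc/ε₀.
E = |Q_enc|/(4πε₀r²) = (1.33e-5)/(4π·8.85×10^-12·(0.06)²) = 3.32×10^7 N/C.

E ≈ 3.32×10^7 V/m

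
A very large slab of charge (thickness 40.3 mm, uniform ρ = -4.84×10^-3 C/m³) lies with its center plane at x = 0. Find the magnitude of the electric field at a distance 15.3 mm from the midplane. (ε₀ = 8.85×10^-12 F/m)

8.37e6 N/C

By symmetry E is perpendicular to the slab. A Gaussian pillbox from −15.3 mm to +15.3 mm (face area A) lies entirely within the slab.
Q_enc = ρ·(2x)·A and flux = 2EA, so 2EA = 2ρxA/ε₀ ⇒ E = |ρ|x/ε₀.
E = (4.84e-3)(0.0153)/(8.85×10^-12) = 8.37×10^6 N/C.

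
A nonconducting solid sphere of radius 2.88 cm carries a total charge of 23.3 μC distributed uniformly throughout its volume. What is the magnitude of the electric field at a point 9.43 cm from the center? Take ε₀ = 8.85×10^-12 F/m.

Take a concentric spherical Gaussian surface of radius r = 9.43 cm (r > R, so the entire charge is enclosed).
Q_enc = 23.3 μC = 2.33×10^-5 C.
Applying ∮E·dA = Q_enc/ε₀ with Φ = E(4πr²):
E = |Q_enc|/(4πε₀r²) = (2.33×10^-5)/(4π·8.85×10^-12·(0.0943)²) = 2.36×10^7 N/C.

E ≈ 2.36e7 N/C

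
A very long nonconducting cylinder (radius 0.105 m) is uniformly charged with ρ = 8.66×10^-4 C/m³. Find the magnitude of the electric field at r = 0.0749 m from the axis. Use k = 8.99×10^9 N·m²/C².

Choose a coaxial cylinder of radius r = 0.0749 m (arbitrary length L) as the Gaussian surface (r < R).
Enclosed charge per unit length: λ_enc = ρ·πr² = (8.66×10^-4)π(0.0749)² = 1.526×10^-5 C/m.
Applying ∮E·dA = Q_enc/ε₀ with the end caps contributing no flux:
E = 2k|λ_enc|/r = 2(8.99×10^9)(1.526×10^-5)/(0.0749) = 3.66e6 N/C.

|E| ≈ 3.66e6 N/C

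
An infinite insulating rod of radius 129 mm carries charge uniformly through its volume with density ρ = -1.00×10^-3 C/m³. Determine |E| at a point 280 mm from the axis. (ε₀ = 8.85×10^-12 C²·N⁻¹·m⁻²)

Choose a coaxial cylinder of radius r = 280 mm (arbitrary length L) as the Gaussian surface (r > 129 mm, full cross-section enclosed).
λ_enc = ρ·πR² = (-1.00e-3)π(0.129)² = -5.228×10^-5 C/m.
Gauss's law: E·2πrL = λ_enc L/ε₀.
E = |λ_enc|/(2πε₀r) = (5.228×10^-5)/(2π·8.85×10^-12·0.28) = 3.36e6 N/C.

|E| ≈ 3.36×10^6 N/C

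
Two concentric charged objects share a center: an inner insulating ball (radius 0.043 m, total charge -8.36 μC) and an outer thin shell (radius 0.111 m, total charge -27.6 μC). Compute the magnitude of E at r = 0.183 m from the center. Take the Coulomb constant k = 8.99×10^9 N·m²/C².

Use a concentric Gaussian sphere at r = 0.183 m (r > 0.111 m, enclosing both).
Q_enc = (-8.36 μC) + (-27.6 μC) = -3.596×10^-5 C.
Since E is radial and uniform over the Gaussian sphere, Φ = E·4πr² = Q_enc/ε₀.
E = k|Q_enc|/r² = (8.99×10^9)(3.596×10^-5)/(0.183)² = 9.65×10^6 N/C.

E = 9.65×10^6 N/C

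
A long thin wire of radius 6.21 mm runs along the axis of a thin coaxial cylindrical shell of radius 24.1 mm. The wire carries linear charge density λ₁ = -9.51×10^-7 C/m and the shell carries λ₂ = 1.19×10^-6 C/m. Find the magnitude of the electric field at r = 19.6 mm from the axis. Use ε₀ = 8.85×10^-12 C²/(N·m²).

Coaxial Gaussian cylinder, radius r = 19.6 mm, length L (between the conductors, 6.21 mm < r < 24.1 mm).
Only the inner wire is enclosed; the outer shell contributes nothing inside itself. λ_enc = λ₁ = -9.51e-7 C/m.
Gauss's law: E·2πrL = λ_enc L/ε₀.
E = |λ_enc|/(2πε₀r) = (9.51e-7)/(2π·8.85×10^-12·0.0196) = 8.73×10^5 N/C.

|E| ≈ 8.73×10^5 V/m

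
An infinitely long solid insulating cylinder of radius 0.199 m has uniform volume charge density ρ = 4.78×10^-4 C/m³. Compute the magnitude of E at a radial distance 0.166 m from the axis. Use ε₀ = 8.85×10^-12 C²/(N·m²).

By cylindrical symmetry E is radial; use a coaxial Gaussian cylinder of radius 0.166 m and length L (r < R).
Enclosed charge per unit length: λ_enc = ρ·πr² = (4.78e-4)π(0.166)² = 4.138×10^-5 C/m.
By Gauss's law (flux through the curved wall only), E·2πrL = λ_enc L/ε₀.
E = |λ_enc|/(2πε₀r) = (4.138×10^-5)/(2π·8.85×10^-12·0.166) = 4.48×10^6 N/C.

|E| = 4.48×10^6 V/m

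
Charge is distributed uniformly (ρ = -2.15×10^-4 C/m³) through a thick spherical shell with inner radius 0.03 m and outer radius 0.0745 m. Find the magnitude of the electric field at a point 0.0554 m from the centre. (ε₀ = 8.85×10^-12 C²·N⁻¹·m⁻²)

|E| ≈ 3.77×10^5 N/C

By spherical symmetry E is radial; choose a Gaussian sphere of radius r = 0.0554 m (within the shell material, 0.03 m < r < 0.0745 m).
Enclosed charge is the volume from a to r: Q_enc = (4π/3)ρ(r³ − a³) = -1.288×10^-7 C.
Applying ∮E·dA = Q_enc/ε₀ with Φ = E(4πr²):
E = |Q_enc|/(4πε₀r²) = (1.288×10^-7)/(4π·8.85×10^-12·(0.0554)²) = 3.77e5 N/C.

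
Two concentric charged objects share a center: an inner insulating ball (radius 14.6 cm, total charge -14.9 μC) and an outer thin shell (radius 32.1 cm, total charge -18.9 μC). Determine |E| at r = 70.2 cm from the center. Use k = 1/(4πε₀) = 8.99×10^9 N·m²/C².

|E| = 6.17×10^5 N/C

Use a concentric Gaussian sphere at r = 70.2 cm (r > 32.1 cm, enclosing both).
Q_enc = (-14.9 μC) + (-18.9 μC) = -3.38e-5 C.
Applying ∮E·dA = Q_enc/ε₀ with Φ = E(4πr²):
E = k|Q_enc|/r² = (8.99×10^9)(3.38×10^-5)/(0.702)² = 6.17×10^5 N/C.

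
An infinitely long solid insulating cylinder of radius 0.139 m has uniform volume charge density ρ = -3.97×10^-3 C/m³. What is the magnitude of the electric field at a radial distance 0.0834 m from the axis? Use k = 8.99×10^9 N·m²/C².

E = 1.87e7 N/C

Take a coaxial cylindrical Gaussian surface of radius r = 0.0834 m and length L (r < R).
Enclosed charge per unit length: λ_enc = ρ·πr² = (-3.97×10^-3)π(0.0834)² = -8.675×10^-5 C/m.
Applying ∮E·dA = Q_enc/ε₀ with the end caps contributing no flux:
E = 2k|λ_enc|/r = 2(8.99×10^9)(8.675e-5)/(0.0834) = 1.87×10^7 N/C.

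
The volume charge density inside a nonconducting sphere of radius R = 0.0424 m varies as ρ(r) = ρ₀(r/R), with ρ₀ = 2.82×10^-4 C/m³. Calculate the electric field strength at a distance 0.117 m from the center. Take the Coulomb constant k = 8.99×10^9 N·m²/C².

Symmetry ⇒ E = E(r) r̂. Gaussian sphere of radius r = 0.117 m (r > R, all charge enclosed).
Q_enc = 4π ∫₀^R ρ₀(r'/R)^1 r'² dr' = 4πρ₀R³/4 = 6.753e-8 C.
Since E is radial and uniform over the Gaussian sphere, Φ = E·4πr² = Q_enc/ε₀.
E = k|Q_enc|/r² = (8.99×10^9)(6.753e-8)/(0.117)² = 4.43×10^4 N/C.

E = 4.43e4 V/m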